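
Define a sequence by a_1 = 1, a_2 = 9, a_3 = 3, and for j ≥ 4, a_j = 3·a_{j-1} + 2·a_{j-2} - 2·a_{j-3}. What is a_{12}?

Applying the relation repeatedly:
a_4 = 25  a_5 = 63  a_6 = 233  a_7 = 775  a_8 = 2665  a_9 = 9079  a_{10} = 31017  a_{11} = 105879  a_{12} = 361513.

361513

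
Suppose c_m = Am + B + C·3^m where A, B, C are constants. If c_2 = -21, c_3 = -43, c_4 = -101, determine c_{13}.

-1594379

Write the equations: 2A + B + 9C = -21; 3A + B + 27C = -43; 4A + B + 81C = -101.
Subtracting the first from the second: A + 18C = -22.
Subtracting the second from the third: A + 54C = -58.
Solving: C = -1, A = -4, then B = -4.
Therefore c_{13} = -52 + (-4) + (-1)·1594323 = -1594379.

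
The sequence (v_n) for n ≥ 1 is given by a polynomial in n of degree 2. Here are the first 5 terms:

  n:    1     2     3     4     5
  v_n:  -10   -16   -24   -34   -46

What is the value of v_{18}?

-384

1st diffs: -6, -8, -10, -12.
2nd diffs: -2, -2, -2 (constant).
Newton forward-difference form: v_n = -10 + (-6)·C(n-1,1) + (-2)·C(n-1,2).
At n = 18: n-1 = 17, so v_{18} = -10 - 102 - 272 = -384.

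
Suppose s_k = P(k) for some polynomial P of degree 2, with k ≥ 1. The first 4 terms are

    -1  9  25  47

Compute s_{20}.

1215

1st diffs: 10, 16, 22.
2nd diffs: 6, 6 (constant).
Newton forward-difference form: s_k = -1 + 10·C(k-1,1) + 6·C(k-1,2).
At k = 20: k-1 = 19, so s_{20} = -1 + 190 + 1026 = 1215.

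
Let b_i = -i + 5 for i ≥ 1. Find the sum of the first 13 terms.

-26

Over i = 1..13: Σi = 91.
Total = (-1)·91 + (5)·13 = -26.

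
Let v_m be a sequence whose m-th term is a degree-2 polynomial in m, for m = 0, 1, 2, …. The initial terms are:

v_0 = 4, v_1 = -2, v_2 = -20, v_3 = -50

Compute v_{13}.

-1010

1st diffs: -6, -18, -30.
2nd diffs: -12, -12 (constant).
So v_m = -6m^2 + 4.
Evaluating at m = 13 gives v_{13} = -1010.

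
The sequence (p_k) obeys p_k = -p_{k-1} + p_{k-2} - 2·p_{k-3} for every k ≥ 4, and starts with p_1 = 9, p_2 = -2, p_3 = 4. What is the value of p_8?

-272

Iterate the recurrence:
p_4 = -24, p_5 = 32, p_6 = -64, p_7 = 144, p_8 = -272.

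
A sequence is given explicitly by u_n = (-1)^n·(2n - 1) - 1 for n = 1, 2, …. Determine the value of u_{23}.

-46

(-1)^23 = -1; 2n - 1 at n=23 is 45; so u_{23} = -46.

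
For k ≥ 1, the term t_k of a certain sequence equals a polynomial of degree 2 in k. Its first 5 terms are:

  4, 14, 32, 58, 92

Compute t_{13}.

1st diffs: 10, 18, 26, 34.
2nd diffs: 8, 8, 8 (constant).
Newton forward-difference form: t_k = 4 + 10·C(k-1,1) + 8·C(k-1,2).
At k = 13: k-1 = 12, so t_{13} = 4 + 120 + 528 = 652.

652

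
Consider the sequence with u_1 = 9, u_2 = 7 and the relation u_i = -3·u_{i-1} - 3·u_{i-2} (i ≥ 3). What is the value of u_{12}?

Iterate the recurrence:
u_3 = -48;  u_4 = 123;  u_5 = -225;  u_6 = 306;  u_7 = -243;  u_8 = -189;  u_9 = 1296;  u_{10} = -3321;  u_{11} = 6075;  u_{12} = -8262.

-8262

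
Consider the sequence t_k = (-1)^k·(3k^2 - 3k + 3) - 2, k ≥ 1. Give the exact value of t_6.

91

(-1)^6 = 1; 3k^2 - 3k + 3 at k=6 is 93; so t_6 = 91.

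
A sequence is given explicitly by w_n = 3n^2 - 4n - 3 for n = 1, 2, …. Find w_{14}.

w_{14} = 3·14^2 - 4·14 - 3 = 529.

529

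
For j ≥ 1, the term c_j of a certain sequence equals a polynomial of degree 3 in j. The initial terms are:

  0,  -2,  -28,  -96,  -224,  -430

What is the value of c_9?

1st diffs: -2, -26, -68, -128, -206.
2nd diffs: -24, -42, -60, -78.
3rd diffs: -18, -18, -18 (constant).
Newton forward-difference form: c_j = (-2)·C(j-1,1) + (-24)·C(j-1,2) + (-18)·C(j-1,3).
At j = 9: j-1 = 8, so c_9 = -16 - 672 - 1008 = -1696.

-1696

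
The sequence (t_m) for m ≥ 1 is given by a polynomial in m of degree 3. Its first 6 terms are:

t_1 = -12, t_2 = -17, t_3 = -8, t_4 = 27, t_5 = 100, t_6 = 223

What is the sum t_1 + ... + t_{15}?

1st diffs: -5, 9, 35, 73, 123.
2nd diffs: 14, 26, 38, 50.
3rd diffs: 12, 12, 12 (constant).
Newton forward-difference form: t_m = -12 + (-5)·C(m-1,1) + 14·C(m-1,2) + 12·C(m-1,3).
Continuing: …, 408, 667, 1012, 1455, …, t_{15} = 5560.
Summing m = 1..15 (15 terms) gives 22045.

22045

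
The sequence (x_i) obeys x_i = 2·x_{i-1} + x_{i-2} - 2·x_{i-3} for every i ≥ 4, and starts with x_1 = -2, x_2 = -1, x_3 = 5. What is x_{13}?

Compute successive terms:
x_4 = 13  x_5 = 33  x_6 = 69  x_7 = 145  x_8 = 293  x_9 = 593  x_{10} = 1189  x_{11} = 2385  x_{12} = 4773  x_{13} = 9553.

9553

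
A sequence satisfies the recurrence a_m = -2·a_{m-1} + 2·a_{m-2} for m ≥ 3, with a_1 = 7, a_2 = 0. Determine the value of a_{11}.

a_3 = 14;  a_4 = -28;  a_5 = 84;  a_6 = -224;  a_7 = 616;  a_8 = -1680;  a_9 = 4592;  a_{10} = -12544;  a_{11} = 34272.

34272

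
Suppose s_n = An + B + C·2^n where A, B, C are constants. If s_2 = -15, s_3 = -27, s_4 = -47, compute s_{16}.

The three given values yield: 2A + B + 4C = -15; 3A + B + 8C = -27; 4A + B + 16C = -47.
Subtracting the first from the second: A + 4C = -12.
Subtracting the second from the third: A + 8C = -20.
Solving: C = -2, A = -4, then B = 1.
So s_n = -4·n + 1 + (-2)·2^n; at n=16 this is -131135.

-131135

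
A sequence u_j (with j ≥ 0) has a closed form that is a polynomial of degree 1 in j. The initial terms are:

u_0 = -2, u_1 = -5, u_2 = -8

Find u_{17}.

-53

1st diffs: -3, -3 (constant).
So u_j = -3j - 2.
Evaluating at j = 17 gives u_{17} = -53.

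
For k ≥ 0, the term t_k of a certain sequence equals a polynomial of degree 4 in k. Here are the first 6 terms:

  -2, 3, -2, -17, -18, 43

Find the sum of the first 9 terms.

2346

1st diffs: 5, -5, -15, -1, 61.
2nd diffs: -10, -10, 14, 62.
3rd diffs: 0, 24, 48.
4th diffs: 24, 24 (constant).
Newton forward-difference form: t_k = -2 + 5·C(k,1) + (-10)·C(k,2) + 24·C(k,4).
Continuing: 238, 663, 1438.
Summing k = 0..8 (9 terms) gives 2346.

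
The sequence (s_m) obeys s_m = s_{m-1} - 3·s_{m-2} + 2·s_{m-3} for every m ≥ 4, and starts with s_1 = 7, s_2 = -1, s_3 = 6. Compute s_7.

s_4 = 23  s_5 = 3  s_6 = -54  s_7 = -17.

-17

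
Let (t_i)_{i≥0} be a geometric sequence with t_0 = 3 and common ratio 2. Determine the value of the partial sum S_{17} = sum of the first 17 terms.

t_i = 3·2^(i-0).
S = 3·(2^17 - 1)/(2 - 1) = 3·(131072 - 1)/(1) = 393213.

393213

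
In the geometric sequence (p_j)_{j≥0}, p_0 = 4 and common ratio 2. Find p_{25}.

134217728

p_j = 4·2^(j-0).
p_{25} = 4·2^25 = 134217728.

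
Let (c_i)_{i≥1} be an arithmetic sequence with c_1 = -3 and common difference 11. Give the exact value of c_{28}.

294

c_i = -3 + (i - 1)·11.
c_{28} = -3 + 27·11 = 294.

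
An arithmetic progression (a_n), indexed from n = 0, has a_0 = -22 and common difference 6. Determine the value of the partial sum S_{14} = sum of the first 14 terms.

238

a_n = -22 + (n - 0)·6.
a_{13} = 56; S = 14·(-22 + 56)/2 = 238.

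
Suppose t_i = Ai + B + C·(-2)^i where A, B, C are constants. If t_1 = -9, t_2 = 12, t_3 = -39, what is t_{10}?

4068

At i = 1, 2, 3: A + B - 2C = -9; 2A + B + 4C = 12; 3A + B - 8C = -39.
Subtracting the first from the second: A + 6C = 21.
Subtracting the second from the third: A - 12C = -51.
Solving: C = 4, A = -3, then B = 2.
Hence t_{10} = -3·10 + 2 + 4·1024 = 4068.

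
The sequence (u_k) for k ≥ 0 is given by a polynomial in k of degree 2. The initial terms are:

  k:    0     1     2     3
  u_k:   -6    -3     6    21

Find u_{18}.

1st diffs: 3, 9, 15.
2nd diffs: 6, 6 (constant).
So u_k = 3k^2 - 6.
Evaluating at k = 18 gives u_{18} = 966.

966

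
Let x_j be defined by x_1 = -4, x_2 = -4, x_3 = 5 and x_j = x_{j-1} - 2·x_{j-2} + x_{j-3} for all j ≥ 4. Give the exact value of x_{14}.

x_4 = 9, x_5 = -5, x_6 = -18, …, x_{11} = -43, x_{12} = 71, x_{13} = 106, x_{14} = -79.

-79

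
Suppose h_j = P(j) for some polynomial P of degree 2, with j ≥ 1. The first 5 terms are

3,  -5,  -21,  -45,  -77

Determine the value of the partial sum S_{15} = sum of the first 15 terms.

1st diffs: -8, -16, -24, -32.
2nd diffs: -8, -8, -8 (constant).
Newton forward-difference form: h_j = 3 + (-8)·C(j-1,1) + (-8)·C(j-1,2).
Continuing: …, -117, -165, -221, -285, …, h_{15} = -837.
Summing j = 1..15 (15 terms) gives -4435.

-4435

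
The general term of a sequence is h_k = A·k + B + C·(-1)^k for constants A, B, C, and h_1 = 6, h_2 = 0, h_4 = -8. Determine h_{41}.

-154

Plug in k = 1, 2, 4: A + B - C = 6; 2A + B + C = 0; 4A + B + C = -8.
Subtracting the first from the second: A + 2C = -6.
Subtracting the second from the third: 2A = -8.
Solving: C = -1, A = -4, then B = 9.
Hence h_{41} = -4·41 + 9 + (-1)·(-1) = -154.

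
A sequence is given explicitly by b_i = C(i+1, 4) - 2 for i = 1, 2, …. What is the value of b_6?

33

C(7, 4) = 35, so b_6 = 33.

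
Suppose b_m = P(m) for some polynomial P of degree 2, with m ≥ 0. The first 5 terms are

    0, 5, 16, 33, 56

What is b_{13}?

1st diffs: 5, 11, 17, 23.
2nd diffs: 6, 6, 6 (constant).
So b_m = 3m^2 + 2m.
Evaluating at m = 13 gives b_{13} = 533.

533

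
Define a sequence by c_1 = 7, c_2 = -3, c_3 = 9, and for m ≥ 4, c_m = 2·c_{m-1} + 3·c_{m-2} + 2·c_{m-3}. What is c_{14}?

2136269

c_4 = 23, c_5 = 67, c_6 = 221, …, c_{11} = 68169, c_{12} = 214919, c_{13} = 677587, c_{14} = 2136269.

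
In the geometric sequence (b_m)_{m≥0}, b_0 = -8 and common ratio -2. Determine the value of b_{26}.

-536870912

b_m = (-8)·(-2)^(m-0).
b_{26} = (-8)·(-2)^26 = -536870912.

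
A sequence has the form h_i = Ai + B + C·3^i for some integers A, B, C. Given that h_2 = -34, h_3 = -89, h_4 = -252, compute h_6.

The three given values yield: 2A + B + 9C = -34; 3A + B + 27C = -89; 4A + B + 81C = -252.
Subtracting the first from the second: A + 18C = -55.
Subtracting the second from the third: A + 54C = -163.
Solving: C = -3, A = -1, then B = -5.
So h_i = -1·i + (-5) + (-3)·3^i; at i=6 this is -2198.

-2198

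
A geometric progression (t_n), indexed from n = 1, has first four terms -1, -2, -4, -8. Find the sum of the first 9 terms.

Common ratio r = 2.
t_n = (-1)·2^(n-1).
S = (-1)·(2^9 - 1)/(2 - 1) = (-1)·(512 - 1)/(1) = -511.

-511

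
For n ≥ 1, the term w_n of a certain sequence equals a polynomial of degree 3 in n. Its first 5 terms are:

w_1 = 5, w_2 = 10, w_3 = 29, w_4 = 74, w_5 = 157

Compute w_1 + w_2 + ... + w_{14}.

17633

1st diffs: 5, 19, 45, 83.
2nd diffs: 14, 26, 38.
3rd diffs: 12, 12 (constant).
Newton forward-difference form: w_n = 5 + 5·C(n-1,1) + 14·C(n-1,2) + 12·C(n-1,3).
Continuing: …, 290, 485, 754, 1109, …, w_{14} = 4594.
Summing n = 1..14 (14 terms) gives 17633.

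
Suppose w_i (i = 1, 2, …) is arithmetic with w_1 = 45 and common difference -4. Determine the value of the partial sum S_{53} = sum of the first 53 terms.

-3127

w_i = 45 + (i - 1)·(-4).
w_{53} = -163; S = 53·(45 + (-163))/2 = -3127.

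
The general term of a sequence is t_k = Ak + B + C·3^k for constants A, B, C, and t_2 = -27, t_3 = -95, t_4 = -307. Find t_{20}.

-13947137523

At k = 2, 3, 4: 2A + B + 9C = -27; 3A + B + 27C = -95; 4A + B + 81C = -307.
Subtracting the first from the second: A + 18C = -68.
Subtracting the second from the third: A + 54C = -212.
Solving: C = -4, A = 4, then B = 1.
Hence t_{20} = 4·20 + 1 + (-4)·3486784401 = -13947137523.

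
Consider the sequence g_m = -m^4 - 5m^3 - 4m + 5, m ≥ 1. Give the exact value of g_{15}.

-67555

g_{15} = -1·15^4 - 5·15^3 - 4·15 + 5 = -67555.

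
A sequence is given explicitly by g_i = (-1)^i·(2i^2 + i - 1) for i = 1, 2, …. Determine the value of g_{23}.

(-1)^23 = -1; 2i^2 + i - 1 at i=23 is 1080; so g_{23} = -1080.

-1080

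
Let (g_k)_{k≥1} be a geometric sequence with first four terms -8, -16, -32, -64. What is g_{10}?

Common ratio r = 2.
g_k = (-8)·2^(k-1).
g_{10} = (-8)·2^9 = -4096.

-4096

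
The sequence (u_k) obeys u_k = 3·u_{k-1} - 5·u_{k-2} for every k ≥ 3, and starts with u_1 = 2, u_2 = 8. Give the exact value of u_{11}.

5264

u_3 = 14, u_4 = 2, u_5 = -64, u_6 = -202, u_7 = -286, u_8 = 152, u_9 = 1886, u_{10} = 4898, u_{11} = 5264.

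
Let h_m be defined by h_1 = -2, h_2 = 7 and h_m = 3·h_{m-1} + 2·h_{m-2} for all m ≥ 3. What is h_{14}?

21146353

Compute successive terms:
h_3 = 17  h_4 = 65  h_5 = 229  …  h_{11} = 468077  h_{12} = 1667081  h_{13} = 5937397  h_{14} = 21146353.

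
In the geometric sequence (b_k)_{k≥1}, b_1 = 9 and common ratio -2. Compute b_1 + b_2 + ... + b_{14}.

-49149

b_k = 9·(-2)^(k-1).
S = 9·((-2)^14 - 1)/(-2 - 1) = 9·(16384 - 1)/(-3) = -49149.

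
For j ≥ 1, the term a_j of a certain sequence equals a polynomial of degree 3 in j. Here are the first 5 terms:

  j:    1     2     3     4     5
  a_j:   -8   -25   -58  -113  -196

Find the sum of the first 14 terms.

-13489

1st diffs: -17, -33, -55, -83.
2nd diffs: -16, -22, -28.
3rd diffs: -6, -6 (constant).
Newton forward-difference form: a_j = -8 + (-17)·C(j-1,1) + (-16)·C(j-1,2) + (-6)·C(j-1,3).
Continuing: …, -313, -470, -673, -928, …, a_{14} = -3193.
Summing j = 1..14 (14 terms) gives -13489.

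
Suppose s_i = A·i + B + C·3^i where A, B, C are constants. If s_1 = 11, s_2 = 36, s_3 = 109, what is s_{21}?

Plug in i = 1, 2, 3: A + B + 3C = 11; 2A + B + 9C = 36; 3A + B + 27C = 109.
Subtracting the first from the second: A + 6C = 25.
Subtracting the second from the third: A + 18C = 73.
Solving: C = 4, A = 1, then B = -2.
Therefore s_{21} = 21 + (-2) + 4·10460353203 = 41841412831.

41841412831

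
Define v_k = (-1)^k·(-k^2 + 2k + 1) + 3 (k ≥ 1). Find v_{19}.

(-1)^19 = -1; -k^2 + 2k + 1 at k=19 is -322; so v_{19} = 325.

325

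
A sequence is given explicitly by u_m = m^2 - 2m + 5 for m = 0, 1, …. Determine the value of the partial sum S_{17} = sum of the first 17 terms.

Over m = 0..16: Σm = 136, Σm² = 1496.
Total = (1)·1496 + (-2)·136 + (5)·17 = 1309.

1309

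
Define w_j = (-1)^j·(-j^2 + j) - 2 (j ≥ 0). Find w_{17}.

(-1)^17 = -1; -j^2 + j at j=17 is -272; so w_{17} = 270.

270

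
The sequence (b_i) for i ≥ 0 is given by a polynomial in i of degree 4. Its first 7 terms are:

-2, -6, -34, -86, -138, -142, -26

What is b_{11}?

6554

1st diffs: -4, -28, -52, -52, -4, 116.
2nd diffs: -24, -24, 0, 48, 120.
3rd diffs: 0, 24, 48, 72.
4th diffs: 24, 24, 24 (constant).
So b_i = i^4 - 6i^3 - i^2 + 2i - 2.
Evaluating at i = 11 gives b_{11} = 6554.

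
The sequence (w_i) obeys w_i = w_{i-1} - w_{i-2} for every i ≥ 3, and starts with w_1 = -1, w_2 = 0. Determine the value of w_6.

Compute successive terms:
w_3 = 1, w_4 = 1, w_5 = 0, w_6 = -1.

-1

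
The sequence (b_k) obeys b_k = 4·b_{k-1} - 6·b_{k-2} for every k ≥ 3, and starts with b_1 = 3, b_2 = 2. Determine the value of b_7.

Applying the relation repeatedly:
b_3 = -10; b_4 = -52; b_5 = -148; b_6 = -280; b_7 = -232.

-232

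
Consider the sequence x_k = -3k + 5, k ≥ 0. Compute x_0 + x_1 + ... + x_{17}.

-369

Over k = 0..17: Σk = 153.
Total = (-3)·153 + (5)·18 = -369.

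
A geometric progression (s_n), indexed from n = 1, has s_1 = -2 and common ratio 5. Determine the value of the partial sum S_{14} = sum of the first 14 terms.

-3051757812

s_n = (-2)·5^(n-1).
S = (-2)·(5^14 - 1)/(5 - 1) = (-2)·(6103515625 - 1)/(4) = -3051757812.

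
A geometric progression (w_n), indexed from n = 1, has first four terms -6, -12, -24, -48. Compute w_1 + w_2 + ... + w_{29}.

Common ratio r = 2.
w_n = (-6)·2^(n-1).
S = (-6)·(2^29 - 1)/(2 - 1) = (-6)·(536870912 - 1)/(1) = -3221225466.

-3221225466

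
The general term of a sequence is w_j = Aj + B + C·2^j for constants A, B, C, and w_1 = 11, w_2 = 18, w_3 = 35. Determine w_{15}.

Write the equations: A + B + 2C = 11; 2A + B + 4C = 18; 3A + B + 8C = 35.
Subtracting the first from the second: A + 2C = 7.
Subtracting the second from the third: A + 4C = 17.
Solving: C = 5, A = -3, then B = 4.
Hence w_{15} = -3·15 + 4 + 5·32768 = 163799.

163799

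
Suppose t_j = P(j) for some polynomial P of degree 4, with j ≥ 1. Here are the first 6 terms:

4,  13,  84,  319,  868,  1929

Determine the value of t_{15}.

1st diffs: 9, 71, 235, 549, 1061.
2nd diffs: 62, 164, 314, 512.
3rd diffs: 102, 150, 198.
4th diffs: 48, 48 (constant).
Newton forward-difference form: t_j = 4 + 9·C(j-1,1) + 62·C(j-1,2) + 102·C(j-1,3) + 48·C(j-1,4).
At j = 15: j-1 = 14, so t_{15} = 4 + 126 + 5642 + 37128 + 48048 = 90948.

90948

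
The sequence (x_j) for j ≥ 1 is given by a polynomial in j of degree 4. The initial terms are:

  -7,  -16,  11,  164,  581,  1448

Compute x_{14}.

62744

1st diffs: -9, 27, 153, 417, 867.
2nd diffs: 36, 126, 264, 450.
3rd diffs: 90, 138, 186.
4th diffs: 48, 48 (constant).
Newton forward-difference form: x_j = -7 + (-9)·C(j-1,1) + 36·C(j-1,2) + 90·C(j-1,3) + 48·C(j-1,4).
At j = 14: j-1 = 13, so x_{14} = -7 - 117 + 2808 + 25740 + 34320 = 62744.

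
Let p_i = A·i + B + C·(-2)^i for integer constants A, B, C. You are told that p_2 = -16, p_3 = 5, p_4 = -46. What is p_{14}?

Write the equations: 2A + B + 4C = -16; 3A + B - 8C = 5; 4A + B + 16C = -46.
Subtracting the first from the second: A - 12C = 21.
Subtracting the second from the third: A + 24C = -51.
Solving: C = -2, A = -3, then B = -2.
Therefore p_{14} = -42 + (-2) + (-2)·16384 = -32812.

-32812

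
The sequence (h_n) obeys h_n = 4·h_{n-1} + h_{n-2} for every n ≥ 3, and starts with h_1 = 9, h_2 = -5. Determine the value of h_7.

h_3 = -11, h_4 = -49, h_5 = -207, h_6 = -877, h_7 = -3715.

-3715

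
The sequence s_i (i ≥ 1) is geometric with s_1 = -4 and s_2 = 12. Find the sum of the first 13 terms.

-1594324

Common ratio r = -3.
s_i = (-4)·(-3)^(i-1).
S = (-4)·((-3)^13 - 1)/(-3 - 1) = (-4)·(-1594323 - 1)/(-4) = -1594324.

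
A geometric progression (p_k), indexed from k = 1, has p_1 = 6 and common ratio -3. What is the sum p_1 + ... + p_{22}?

p_k = 6·(-3)^(k-1).
S = 6·((-3)^22 - 1)/(-3 - 1) = 6·(31381059609 - 1)/(-4) = -47071589412.

-47071589412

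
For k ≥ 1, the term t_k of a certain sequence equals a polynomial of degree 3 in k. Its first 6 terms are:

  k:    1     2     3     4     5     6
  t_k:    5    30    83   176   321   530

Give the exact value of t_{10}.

2246

1st diffs: 25, 53, 93, 145, 209.
2nd diffs: 28, 40, 52, 64.
3rd diffs: 12, 12, 12 (constant).
Newton forward-difference form: t_k = 5 + 25·C(k-1,1) + 28·C(k-1,2) + 12·C(k-1,3).
At k = 10: k-1 = 9, so t_{10} = 5 + 225 + 1008 + 1008 = 2246.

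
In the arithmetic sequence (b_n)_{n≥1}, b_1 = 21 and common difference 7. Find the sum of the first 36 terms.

5166

b_n = 21 + (n - 1)·7.
b_{36} = 266; S = 36·(21 + 266)/2 = 5166.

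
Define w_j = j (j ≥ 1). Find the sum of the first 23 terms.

276

Over j = 1..23: Σj = 276.
Total = (1)·276 = 276.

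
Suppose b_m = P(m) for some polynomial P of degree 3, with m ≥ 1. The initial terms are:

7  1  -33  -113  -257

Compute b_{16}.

1st diffs: -6, -34, -80, -144.
2nd diffs: -28, -46, -64.
3rd diffs: -18, -18 (constant).
Newton forward-difference form: b_m = 7 + (-6)·C(m-1,1) + (-28)·C(m-1,2) + (-18)·C(m-1,3).
At m = 16: m-1 = 15, so b_{16} = 7 - 90 - 2940 - 8190 = -11213.

-11213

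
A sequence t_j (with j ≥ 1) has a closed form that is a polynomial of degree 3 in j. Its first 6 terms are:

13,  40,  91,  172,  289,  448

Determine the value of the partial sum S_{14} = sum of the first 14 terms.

17381

1st diffs: 27, 51, 81, 117, 159.
2nd diffs: 24, 30, 36, 42.
3rd diffs: 6, 6, 6 (constant).
Newton forward-difference form: t_j = 13 + 27·C(j-1,1) + 24·C(j-1,2) + 6·C(j-1,3).
Continuing: …, 655, 916, 1237, 1624, …, t_{14} = 3952.
Summing j = 1..14 (14 terms) gives 17381.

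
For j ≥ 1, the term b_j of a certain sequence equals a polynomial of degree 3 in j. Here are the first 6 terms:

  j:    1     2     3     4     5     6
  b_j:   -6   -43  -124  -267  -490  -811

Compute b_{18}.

-18859

1st diffs: -37, -81, -143, -223, -321.
2nd diffs: -44, -62, -80, -98.
3rd diffs: -18, -18, -18 (constant).
So b_j = -3j^3 - 4j^2 - 4j + 5.
Evaluating at j = 18 gives b_{18} = -18859.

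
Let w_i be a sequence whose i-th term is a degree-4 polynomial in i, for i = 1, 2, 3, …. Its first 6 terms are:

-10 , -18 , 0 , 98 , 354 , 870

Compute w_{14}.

34518

1st diffs: -8, 18, 98, 256, 516.
2nd diffs: 26, 80, 158, 260.
3rd diffs: 54, 78, 102.
4th diffs: 24, 24 (constant).
Newton forward-difference form: w_i = -10 + (-8)·C(i-1,1) + 26·C(i-1,2) + 54·C(i-1,3) + 24·C(i-1,4).
At i = 14: i-1 = 13, so w_{14} = -10 - 104 + 2028 + 15444 + 17160 = 34518.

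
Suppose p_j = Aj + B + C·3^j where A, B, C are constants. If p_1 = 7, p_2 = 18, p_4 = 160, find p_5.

483

Plug in j = 1, 2, 4: A + B + 3C = 7; 2A + B + 9C = 18; 4A + B + 81C = 160.
Subtracting the first from the second: A + 6C = 11.
Subtracting the second from the third: 2A + 72C = 142.
Solving: C = 2, A = -1, then B = 2.
So p_j = -1·j + 2 + 2·3^j; at j=5 this is 483.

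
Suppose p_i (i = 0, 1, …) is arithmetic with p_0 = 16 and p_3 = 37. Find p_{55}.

401

Common difference d = (37 - 16) / (3 - 0) = 7.
p_i = 16 + (i - 0)·7.
p_{55} = 16 + 55·7 = 401.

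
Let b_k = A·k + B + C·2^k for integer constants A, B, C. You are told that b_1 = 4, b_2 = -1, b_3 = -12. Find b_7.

-368

Plug in k = 1, 2, 3: A + B + 2C = 4; 2A + B + 4C = -1; 3A + B + 8C = -12.
Subtracting the first from the second: A + 2C = -5.
Subtracting the second from the third: A + 4C = -11.
Solving: C = -3, A = 1, then B = 9.
Hence b_7 = 1·7 + 9 + (-3)·128 = -368.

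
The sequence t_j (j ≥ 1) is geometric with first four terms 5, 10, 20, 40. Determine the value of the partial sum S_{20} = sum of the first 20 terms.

5242875

Common ratio r = 2.
t_j = 5·2^(j-1).
S = 5·(2^20 - 1)/(2 - 1) = 5·(1048576 - 1)/(1) = 5242875.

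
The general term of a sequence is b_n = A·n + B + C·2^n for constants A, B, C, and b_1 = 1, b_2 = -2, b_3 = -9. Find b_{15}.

The three given values yield: A + B + 2C = 1; 2A + B + 4C = -2; 3A + B + 8C = -9.
Subtracting the first from the second: A + 2C = -3.
Subtracting the second from the third: A + 4C = -7.
Solving: C = -2, A = 1, then B = 4.
So b_n = 1·n + 4 + (-2)·2^n; at n=15 this is -65517.

-65517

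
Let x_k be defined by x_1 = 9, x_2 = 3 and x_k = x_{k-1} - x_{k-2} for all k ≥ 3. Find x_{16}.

Iterate the recurrence:
x_3 = -6  x_4 = -9  x_5 = -3  …  x_{13} = 9  x_{14} = 3  x_{15} = -6  x_{16} = -9.

-9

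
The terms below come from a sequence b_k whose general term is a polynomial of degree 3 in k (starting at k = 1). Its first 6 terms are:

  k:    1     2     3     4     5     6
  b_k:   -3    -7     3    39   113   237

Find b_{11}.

1st diffs: -4, 10, 36, 74, 124.
2nd diffs: 14, 26, 38, 50.
3rd diffs: 12, 12, 12 (constant).
So b_k = 2k^3 - 5k^2 - 3k + 3.
Evaluating at k = 11 gives b_{11} = 2027.

2027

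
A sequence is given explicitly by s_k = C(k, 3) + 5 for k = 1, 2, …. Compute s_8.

61

C(8, 3) = 56, so s_8 = 61.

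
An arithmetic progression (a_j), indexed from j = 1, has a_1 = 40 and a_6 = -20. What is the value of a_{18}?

-164

Common difference d = (-20 - 40) / (6 - 1) = -12.
a_j = 40 + (j - 1)·(-12).
a_{18} = 40 + 17·(-12) = -164.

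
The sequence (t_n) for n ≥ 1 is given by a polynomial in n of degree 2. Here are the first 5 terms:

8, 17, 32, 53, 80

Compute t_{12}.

1st diffs: 9, 15, 21, 27.
2nd diffs: 6, 6, 6 (constant).
So t_n = 3n^2 + 5.
Evaluating at n = 12 gives t_{12} = 437.

437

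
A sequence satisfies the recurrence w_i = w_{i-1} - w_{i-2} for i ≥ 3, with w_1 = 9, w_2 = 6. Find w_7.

w_3 = -3, w_4 = -9, w_5 = -6, w_6 = 3, w_7 = 9.

9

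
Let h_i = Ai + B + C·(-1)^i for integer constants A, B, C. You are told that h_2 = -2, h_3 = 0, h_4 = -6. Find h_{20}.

Plug in i = 2, 3, 4: 2A + B + C = -2; 3A + B - C = 0; 4A + B + C = -6.
Subtracting the first from the second: A - 2C = 2.
Subtracting the second from the third: A + 2C = -6.
Solving: C = -2, A = -2, then B = 4.
So h_i = -2·i + 4 + (-2)·(-1)^i; at i=20 this is -38.

-38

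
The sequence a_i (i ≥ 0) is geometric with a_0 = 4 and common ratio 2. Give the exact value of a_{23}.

33554432

a_i = 4·2^(i-0).
a_{23} = 4·2^23 = 33554432.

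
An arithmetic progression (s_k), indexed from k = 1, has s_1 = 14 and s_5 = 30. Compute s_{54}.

226

Common difference d = (30 - 14) / (5 - 1) = 4.
s_k = 14 + (k - 1)·4.
s_{54} = 14 + 53·4 = 226.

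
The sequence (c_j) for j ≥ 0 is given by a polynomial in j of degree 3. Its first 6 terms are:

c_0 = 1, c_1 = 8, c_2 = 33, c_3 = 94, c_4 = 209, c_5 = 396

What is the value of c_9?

2224

1st diffs: 7, 25, 61, 115, 187.
2nd diffs: 18, 36, 54, 72.
3rd diffs: 18, 18, 18 (constant).
Newton forward-difference form: c_j = 1 + 7·C(j,1) + 18·C(j,2) + 18·C(j,3).
At j = 9: j = 9, so c_9 = 1 + 63 + 648 + 1512 = 2224.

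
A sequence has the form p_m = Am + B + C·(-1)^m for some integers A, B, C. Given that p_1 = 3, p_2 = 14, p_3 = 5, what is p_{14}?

At m = 1, 2, 3: A + B - C = 3; 2A + B + C = 14; 3A + B - C = 5.
Subtracting the first from the second: A + 2C = 11.
Subtracting the second from the third: A - 2C = -9.
Solving: C = 5, A = 1, then B = 7.
Therefore p_{14} = 14 + 7 + 5·1 = 26.

26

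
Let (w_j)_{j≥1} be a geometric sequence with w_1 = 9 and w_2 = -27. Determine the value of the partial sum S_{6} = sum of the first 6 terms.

Common ratio r = -3.
w_j = 9·(-3)^(j-1).
S = 9·((-3)^6 - 1)/(-3 - 1) = 9·(729 - 1)/(-4) = -1638.

-1638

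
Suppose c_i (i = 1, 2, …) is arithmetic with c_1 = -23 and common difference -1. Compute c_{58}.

c_i = -23 + (i - 1)·(-1).
c_{58} = -23 + 57·(-1) = -80.

-80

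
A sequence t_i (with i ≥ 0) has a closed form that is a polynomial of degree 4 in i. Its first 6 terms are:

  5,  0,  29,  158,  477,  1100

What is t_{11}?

1st diffs: -5, 29, 129, 319, 623.
2nd diffs: 34, 100, 190, 304.
3rd diffs: 66, 90, 114.
4th diffs: 24, 24 (constant).
So t_i = i^4 + 5i^3 - 5i^2 - 6i + 5.
Evaluating at i = 11 gives t_{11} = 20630.

20630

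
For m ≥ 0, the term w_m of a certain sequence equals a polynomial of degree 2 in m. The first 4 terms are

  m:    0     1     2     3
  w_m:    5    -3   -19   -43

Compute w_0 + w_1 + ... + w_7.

1st diffs: -8, -16, -24.
2nd diffs: -8, -8 (constant).
So w_m = -4m^2 - 4m + 5.
Continuing: -75, -115, -163, -219.
Summing m = 0..7 (8 terms) gives -632.

-632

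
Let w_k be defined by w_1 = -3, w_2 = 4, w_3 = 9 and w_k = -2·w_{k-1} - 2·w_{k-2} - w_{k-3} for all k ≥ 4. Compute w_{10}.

Iterate the recurrence:
w_4 = -23;  w_5 = 24;  w_6 = -11;  w_7 = -3;  w_8 = 4;  w_9 = 9;  w_{10} = -23.

-23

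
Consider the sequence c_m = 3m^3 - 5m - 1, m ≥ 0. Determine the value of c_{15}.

c_{15} = 3·15^3 - 5·15 - 1 = 10049.

10049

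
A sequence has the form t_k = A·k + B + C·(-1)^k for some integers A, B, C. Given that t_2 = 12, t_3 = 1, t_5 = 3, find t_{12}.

Write the equations: 2A + B + C = 12; 3A + B - C = 1; 5A + B - C = 3.
Subtracting the first from the second: A - 2C = -11.
Subtracting the second from the third: 2A = 2.
Solving: C = 6, A = 1, then B = 4.
Hence t_{12} = 1·12 + 4 + 6·1 = 22.

22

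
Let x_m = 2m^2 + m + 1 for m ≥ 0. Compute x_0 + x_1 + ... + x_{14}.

Over m = 0..14: Σm = 105, Σm² = 1015.
Total = (2)·1015 + (1)·105 + (1)·15 = 2150.

2150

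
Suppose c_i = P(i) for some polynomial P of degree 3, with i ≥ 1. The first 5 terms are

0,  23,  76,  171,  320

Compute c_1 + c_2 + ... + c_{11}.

1st diffs: 23, 53, 95, 149.
2nd diffs: 30, 42, 54.
3rd diffs: 12, 12 (constant).
So c_i = 2i^3 + 3i^2 - 5.
Continuing: …, 535, 828, 1211, 1696, …, c_{11} = 3020.
Summing i = 1..11 (11 terms) gives 10175.

10175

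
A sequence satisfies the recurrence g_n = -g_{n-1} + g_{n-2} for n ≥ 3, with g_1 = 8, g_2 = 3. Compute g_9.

Compute successive terms:
g_3 = 5; g_4 = -2; g_5 = 7; g_6 = -9; g_7 = 16; g_8 = -25; g_9 = 41.

41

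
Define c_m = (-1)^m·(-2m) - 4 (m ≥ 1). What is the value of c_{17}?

30

(-1)^17 = -1; -2m at m=17 is -34; so c_{17} = 30.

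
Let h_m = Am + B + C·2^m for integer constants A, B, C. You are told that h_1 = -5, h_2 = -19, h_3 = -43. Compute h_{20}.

Plug in m = 1, 2, 3: A + B + 2C = -5; 2A + B + 4C = -19; 3A + B + 8C = -43.
Subtracting the first from the second: A + 2C = -14.
Subtracting the second from the third: A + 4C = -24.
Solving: C = -5, A = -4, then B = 9.
Therefore h_{20} = -80 + 9 + (-5)·1048576 = -5242951.

-5242951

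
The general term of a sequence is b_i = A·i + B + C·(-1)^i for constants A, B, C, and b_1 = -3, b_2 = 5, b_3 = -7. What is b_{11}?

-23

The three given values yield: A + B - C = -3; 2A + B + C = 5; 3A + B - C = -7.
Subtracting the first from the second: A + 2C = 8.
Subtracting the second from the third: A - 2C = -12.
Solving: C = 5, A = -2, then B = 4.
Therefore b_{11} = -22 + 4 + 5·(-1) = -23.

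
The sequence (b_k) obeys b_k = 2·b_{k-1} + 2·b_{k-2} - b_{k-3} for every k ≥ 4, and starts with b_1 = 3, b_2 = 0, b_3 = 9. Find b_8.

b_4 = 15  b_5 = 48  b_6 = 117  b_7 = 315  b_8 = 816.

816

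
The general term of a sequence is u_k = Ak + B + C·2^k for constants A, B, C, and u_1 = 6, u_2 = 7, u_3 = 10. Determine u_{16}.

Plug in k = 1, 2, 3: A + B + 2C = 6; 2A + B + 4C = 7; 3A + B + 8C = 10.
Subtracting the first from the second: A + 2C = 1.
Subtracting the second from the third: A + 4C = 3.
Solving: C = 1, A = -1, then B = 5.
Hence u_{16} = -1·16 + 5 + 1·65536 = 65525.

65525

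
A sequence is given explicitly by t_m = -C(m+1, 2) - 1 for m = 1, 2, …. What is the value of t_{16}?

-137

C(17, 2) = 136, so t_{16} = -137.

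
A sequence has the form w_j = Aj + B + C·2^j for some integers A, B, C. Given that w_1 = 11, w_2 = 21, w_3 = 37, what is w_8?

801

At j = 1, 2, 3: A + B + 2C = 11; 2A + B + 4C = 21; 3A + B + 8C = 37.
Subtracting the first from the second: A + 2C = 10.
Subtracting the second from the third: A + 4C = 16.
Solving: C = 3, A = 4, then B = 1.
Therefore w_8 = 32 + 1 + 3·256 = 801.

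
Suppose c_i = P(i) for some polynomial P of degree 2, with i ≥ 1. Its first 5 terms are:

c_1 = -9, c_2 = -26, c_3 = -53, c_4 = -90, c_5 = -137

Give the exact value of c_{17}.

1st diffs: -17, -27, -37, -47.
2nd diffs: -10, -10, -10 (constant).
So c_i = -5i^2 - 2i - 2.
Evaluating at i = 17 gives c_{17} = -1481.

-1481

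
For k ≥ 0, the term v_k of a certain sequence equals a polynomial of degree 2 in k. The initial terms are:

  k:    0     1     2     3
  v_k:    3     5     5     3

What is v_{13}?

1st diffs: 2, 0, -2.
2nd diffs: -2, -2 (constant).
Newton forward-difference form: v_k = 3 + 2·C(k,1) + (-2)·C(k,2).
At k = 13: k = 13, so v_{13} = 3 + 26 - 156 = -127.

-127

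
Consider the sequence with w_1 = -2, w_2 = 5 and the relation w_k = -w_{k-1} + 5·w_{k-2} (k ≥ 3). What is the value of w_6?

Iterate the recurrence:
w_3 = -15;  w_4 = 40;  w_5 = -115;  w_6 = 315.

315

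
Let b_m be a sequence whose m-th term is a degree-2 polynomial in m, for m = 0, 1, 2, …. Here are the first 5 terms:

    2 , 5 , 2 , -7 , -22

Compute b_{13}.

1st diffs: 3, -3, -9, -15.
2nd diffs: -6, -6, -6 (constant).
Newton forward-difference form: b_m = 2 + 3·C(m,1) + (-6)·C(m,2).
At m = 13: m = 13, so b_{13} = 2 + 39 - 468 = -427.

-427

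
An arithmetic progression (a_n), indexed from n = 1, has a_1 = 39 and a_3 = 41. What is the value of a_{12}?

Common difference d = (41 - 39) / (3 - 1) = 1.
a_n = 39 + (n - 1)·1.
a_{12} = 39 + 11·1 = 50.

50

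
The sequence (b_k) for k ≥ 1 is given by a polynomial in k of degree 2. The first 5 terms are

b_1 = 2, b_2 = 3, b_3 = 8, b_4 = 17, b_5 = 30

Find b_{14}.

327

1st diffs: 1, 5, 9, 13.
2nd diffs: 4, 4, 4 (constant).
Newton forward-difference form: b_k = 2 + 1·C(k-1,1) + 4·C(k-1,2).
At k = 14: k-1 = 13, so b_{14} = 2 + 13 + 312 = 327.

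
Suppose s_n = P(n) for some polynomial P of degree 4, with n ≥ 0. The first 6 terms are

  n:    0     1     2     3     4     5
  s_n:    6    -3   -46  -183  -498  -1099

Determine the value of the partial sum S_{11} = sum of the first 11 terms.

-36927

1st diffs: -9, -43, -137, -315, -601.
2nd diffs: -34, -94, -178, -286.
3rd diffs: -60, -84, -108.
4th diffs: -24, -24 (constant).
Newton forward-difference form: s_n = 6 + (-9)·C(n,1) + (-34)·C(n,2) + (-60)·C(n,3) + (-24)·C(n,4).
Continuing: …, -2118, -3711, -6058, -9363, …, s_{10} = -13854.
Summing n = 0..10 (11 terms) gives -36927.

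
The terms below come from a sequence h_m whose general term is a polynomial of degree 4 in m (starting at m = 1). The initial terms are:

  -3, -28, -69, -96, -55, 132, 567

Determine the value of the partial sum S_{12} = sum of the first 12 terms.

28652

1st diffs: -25, -41, -27, 41, 187, 435.
2nd diffs: -16, 14, 68, 146, 248.
3rd diffs: 30, 54, 78, 102.
4th diffs: 24, 24, 24 (constant).
So h_m = m^4 - 5m^3 - 3m^2 + 4m.
Continuing: …, 1376, 2709, 4740, 7667, …, h_{12} = 11712.
Summing m = 1..12 (12 terms) gives 28652.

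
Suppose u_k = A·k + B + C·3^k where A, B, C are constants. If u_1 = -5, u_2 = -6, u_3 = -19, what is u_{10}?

The three given values yield: A + B + 3C = -5; 2A + B + 9C = -6; 3A + B + 27C = -19.
Subtracting the first from the second: A + 6C = -1.
Subtracting the second from the third: A + 18C = -13.
Solving: C = -1, A = 5, then B = -7.
So u_k = 5·k + (-7) + (-1)·3^k; at k=10 this is -59006.

-59006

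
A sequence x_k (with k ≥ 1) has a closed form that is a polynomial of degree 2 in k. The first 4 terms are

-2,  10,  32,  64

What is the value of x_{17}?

1st diffs: 12, 22, 32.
2nd diffs: 10, 10 (constant).
Newton forward-difference form: x_k = -2 + 12·C(k-1,1) + 10·C(k-1,2).
At k = 17: k-1 = 16, so x_{17} = -2 + 192 + 1200 = 1390.

1390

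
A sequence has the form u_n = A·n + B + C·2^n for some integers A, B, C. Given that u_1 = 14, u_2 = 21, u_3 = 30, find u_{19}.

524390

Write the equations: A + B + 2C = 14; 2A + B + 4C = 21; 3A + B + 8C = 30.
Subtracting the first from the second: A + 2C = 7.
Subtracting the second from the third: A + 4C = 9.
Solving: C = 1, A = 5, then B = 7.
So u_n = 5·n + 7 + 1·2^n; at n=19 this is 524390.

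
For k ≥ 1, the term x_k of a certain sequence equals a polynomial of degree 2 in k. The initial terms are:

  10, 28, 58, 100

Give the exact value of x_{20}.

1st diffs: 18, 30, 42.
2nd diffs: 12, 12 (constant).
So x_k = 6k^2 + 4.
Evaluating at k = 20 gives x_{20} = 2404.

2404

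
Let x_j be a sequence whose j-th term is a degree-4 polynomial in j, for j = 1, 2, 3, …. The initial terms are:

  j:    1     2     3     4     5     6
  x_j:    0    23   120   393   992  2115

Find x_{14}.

69563

1st diffs: 23, 97, 273, 599, 1123.
2nd diffs: 74, 176, 326, 524.
3rd diffs: 102, 150, 198.
4th diffs: 48, 48 (constant).
So x_j = 2j^4 - 3j^3 + 5j^2 - j - 3.
Evaluating at j = 14 gives x_{14} = 69563.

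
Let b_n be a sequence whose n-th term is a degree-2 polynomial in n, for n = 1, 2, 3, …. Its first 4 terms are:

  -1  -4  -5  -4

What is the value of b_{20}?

1st diffs: -3, -1, 1.
2nd diffs: 2, 2 (constant).
So b_n = n^2 - 6n + 4.
Evaluating at n = 20 gives b_{20} = 284.

284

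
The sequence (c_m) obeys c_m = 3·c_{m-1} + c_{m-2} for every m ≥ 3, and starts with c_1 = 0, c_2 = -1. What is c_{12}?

Iterate the recurrence:
c_3 = -3;  c_4 = -10;  c_5 = -33;  c_6 = -109;  c_7 = -360;  c_8 = -1189;  c_9 = -3927;  c_{10} = -12970;  c_{11} = -42837;  c_{12} = -141481.

-141481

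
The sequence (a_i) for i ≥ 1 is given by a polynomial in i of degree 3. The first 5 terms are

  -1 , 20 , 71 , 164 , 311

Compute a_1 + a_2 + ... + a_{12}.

1st diffs: 21, 51, 93, 147.
2nd diffs: 30, 42, 54.
3rd diffs: 12, 12 (constant).
Newton forward-difference form: a_i = -1 + 21·C(i-1,1) + 30·C(i-1,2) + 12·C(i-1,3).
Continuing: …, 524, 815, 1196, 1679, …, a_{12} = 3860.
Summing i = 1..12 (12 terms) gives 13914.

13914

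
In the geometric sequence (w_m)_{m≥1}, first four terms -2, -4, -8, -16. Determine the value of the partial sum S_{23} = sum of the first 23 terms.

-16777214

Common ratio r = 2.
w_m = (-2)·2^(m-1).
S = (-2)·(2^23 - 1)/(2 - 1) = (-2)·(8388608 - 1)/(1) = -16777214.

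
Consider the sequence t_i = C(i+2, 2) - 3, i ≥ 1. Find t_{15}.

133

C(17, 2) = 136, so t_{15} = 133.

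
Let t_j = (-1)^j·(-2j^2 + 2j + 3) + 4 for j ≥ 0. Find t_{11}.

221

(-1)^11 = -1; -2j^2 + 2j + 3 at j=11 is -217; so t_{11} = 221.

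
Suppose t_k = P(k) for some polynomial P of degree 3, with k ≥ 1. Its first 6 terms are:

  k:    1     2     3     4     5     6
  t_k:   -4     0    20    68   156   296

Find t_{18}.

1st diffs: 4, 20, 48, 88, 140.
2nd diffs: 16, 28, 40, 52.
3rd diffs: 12, 12, 12 (constant).
Newton forward-difference form: t_k = -4 + 4·C(k-1,1) + 16·C(k-1,2) + 12·C(k-1,3).
At k = 18: k-1 = 17, so t_{18} = -4 + 68 + 2176 + 8160 = 10400.

10400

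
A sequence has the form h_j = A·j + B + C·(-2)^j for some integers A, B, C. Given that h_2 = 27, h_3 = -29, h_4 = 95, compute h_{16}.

327743

The three given values yield: 2A + B + 4C = 27; 3A + B - 8C = -29; 4A + B + 16C = 95.
Subtracting the first from the second: A - 12C = -56.
Subtracting the second from the third: A + 24C = 124.
Solving: C = 5, A = 4, then B = -1.
Therefore h_{16} = 64 + (-1) + 5·65536 = 327743.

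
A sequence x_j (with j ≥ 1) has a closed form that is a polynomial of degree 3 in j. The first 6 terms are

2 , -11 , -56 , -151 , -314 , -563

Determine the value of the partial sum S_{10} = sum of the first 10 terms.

-8185

1st diffs: -13, -45, -95, -163, -249.
2nd diffs: -32, -50, -68, -86.
3rd diffs: -18, -18, -18 (constant).
So x_j = -3j^3 + 2j^2 + 2j + 1.
Continuing: -916, -1391, -2006, -2779.
Summing j = 1..10 (10 terms) gives -8185.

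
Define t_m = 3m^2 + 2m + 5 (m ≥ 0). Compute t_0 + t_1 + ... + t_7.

Over m = 0..7: Σm = 28, Σm² = 140.
Total = (3)·140 + (2)·28 + (5)·8 = 516.

516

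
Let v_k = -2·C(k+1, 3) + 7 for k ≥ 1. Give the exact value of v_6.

-63

C(7, 3) = 35, so v_6 = -63.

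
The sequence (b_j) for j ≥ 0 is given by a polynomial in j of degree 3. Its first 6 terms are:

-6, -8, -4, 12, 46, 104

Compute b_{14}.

1st diffs: -2, 4, 16, 34, 58.
2nd diffs: 6, 12, 18, 24.
3rd diffs: 6, 6, 6 (constant).
Newton forward-difference form: b_j = -6 + (-2)·C(j,1) + 6·C(j,2) + 6·C(j,3).
At j = 14: j = 14, so b_{14} = -6 - 28 + 546 + 2184 = 2696.

2696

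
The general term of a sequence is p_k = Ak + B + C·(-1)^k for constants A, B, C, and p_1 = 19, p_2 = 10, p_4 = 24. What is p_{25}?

At k = 1, 2, 4: A + B - C = 19; 2A + B + C = 10; 4A + B + C = 24.
Subtracting the first from the second: A + 2C = -9.
Subtracting the second from the third: 2A = 14.
Solving: C = -8, A = 7, then B = 4.
So p_k = 7·k + 4 + (-8)·(-1)^k; at k=25 this is 187.

187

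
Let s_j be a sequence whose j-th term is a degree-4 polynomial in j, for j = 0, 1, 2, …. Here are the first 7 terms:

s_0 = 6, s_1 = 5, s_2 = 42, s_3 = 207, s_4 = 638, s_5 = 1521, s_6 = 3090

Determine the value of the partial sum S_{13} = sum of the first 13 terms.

1st diffs: -1, 37, 165, 431, 883, 1569.
2nd diffs: 38, 128, 266, 452, 686.
3rd diffs: 90, 138, 186, 234.
4th diffs: 48, 48, 48 (constant).
Newton forward-difference form: s_j = 6 + (-1)·C(j,1) + 38·C(j,2) + 90·C(j,3) + 48·C(j,4).
Continuing: …, 5627, 9462, 14973, 22586, …, s_{12} = 46062.
Summing j = 0..12 (13 terms) gives 136994.

136994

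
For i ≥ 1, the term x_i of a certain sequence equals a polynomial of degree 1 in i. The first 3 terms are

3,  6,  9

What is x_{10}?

1st diffs: 3, 3 (constant).
So x_i = 3i.
Evaluating at i = 10 gives x_{10} = 30.

30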